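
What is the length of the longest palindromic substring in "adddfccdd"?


Input: "adddfccdd"
Checking substrings for palindromes:
  [1:4] "ddd" (len 3) => palindrome
  [1:3] "dd" (len 2) => palindrome
  [2:4] "dd" (len 2) => palindrome
  [5:7] "cc" (len 2) => palindrome
  [7:9] "dd" (len 2) => palindrome
Longest palindromic substring: "ddd" with length 3

3


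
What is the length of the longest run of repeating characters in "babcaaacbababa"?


Input: "babcaaacbababa"
Scanning for longest run:
  Position 1 ('a'): new char, reset run to 1
  Position 2 ('b'): new char, reset run to 1
  Position 3 ('c'): new char, reset run to 1
  Position 4 ('a'): new char, reset run to 1
  Position 5 ('a'): continues run of 'a', length=2
  Position 6 ('a'): continues run of 'a', length=3
  Position 7 ('c'): new char, reset run to 1
  Position 8 ('b'): new char, reset run to 1
  Position 9 ('a'): new char, reset run to 1
  Position 10 ('b'): new char, reset run to 1
  Position 11 ('a'): new char, reset run to 1
  Position 12 ('b'): new char, reset run to 1
  Position 13 ('a'): new char, reset run to 1
Longest run: 'a' with length 3

3


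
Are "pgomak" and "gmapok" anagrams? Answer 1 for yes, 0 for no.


Strings: "pgomak", "gmapok"
Sorted first:  agkmop
Sorted second: agkmop
Sorted forms match => anagrams

1


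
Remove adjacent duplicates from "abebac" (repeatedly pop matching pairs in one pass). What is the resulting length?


Input: abebac
Stack-based adjacent duplicate removal:
  Read 'a': push. Stack: a
  Read 'b': push. Stack: ab
  Read 'e': push. Stack: abe
  Read 'b': push. Stack: abeb
  Read 'a': push. Stack: abeba
  Read 'c': push. Stack: abebac
Final stack: "abebac" (length 6)

6


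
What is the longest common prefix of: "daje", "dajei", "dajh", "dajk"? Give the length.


Words: daje, dajei, dajh, dajk
  Position 0: all 'd' => match
  Position 1: all 'a' => match
  Position 2: all 'j' => match
  Position 3: ('e', 'e', 'h', 'k') => mismatch, stop
LCP = "daj" (length 3)

3


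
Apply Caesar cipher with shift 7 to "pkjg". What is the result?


Caesar cipher: shift "pkjg" by 7
  'p' (pos 15) + 7 = pos 22 = 'w'
  'k' (pos 10) + 7 = pos 17 = 'r'
  'j' (pos 9) + 7 = pos 16 = 'q'
  'g' (pos 6) + 7 = pos 13 = 'n'
Result: wrqn

wrqn


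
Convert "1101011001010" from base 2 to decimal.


Input: "1101011001010" in base 2
Positional expansion:
  Digit '1' (value 1) x 2^12 = 4096
  Digit '1' (value 1) x 2^11 = 2048
  Digit '0' (value 0) x 2^10 = 0
  Digit '1' (value 1) x 2^9 = 512
  Digit '0' (value 0) x 2^8 = 0
  Digit '1' (value 1) x 2^7 = 128
  Digit '1' (value 1) x 2^6 = 64
  Digit '0' (value 0) x 2^5 = 0
  Digit '0' (value 0) x 2^4 = 0
  Digit '1' (value 1) x 2^3 = 8
  Digit '0' (value 0) x 2^2 = 0
  Digit '1' (value 1) x 2^1 = 2
  Digit '0' (value 0) x 2^0 = 0
Sum = 6858

6858


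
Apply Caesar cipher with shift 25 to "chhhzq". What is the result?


Caesar cipher: shift "chhhzq" by 25
  'c' (pos 2) + 25 = pos 1 = 'b'
  'h' (pos 7) + 25 = pos 6 = 'g'
  'h' (pos 7) + 25 = pos 6 = 'g'
  'h' (pos 7) + 25 = pos 6 = 'g'
  'z' (pos 25) + 25 = pos 24 = 'y'
  'q' (pos 16) + 25 = pos 15 = 'p'
Result: bgggyp

bgggyp


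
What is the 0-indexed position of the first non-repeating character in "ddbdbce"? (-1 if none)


Input: ddbdbce
Character frequencies:
  'b': 2
  'c': 1
  'd': 3
  'e': 1
Scanning left to right for freq == 1:
  Position 0 ('d'): freq=3, skip
  Position 1 ('d'): freq=3, skip
  Position 2 ('b'): freq=2, skip
  Position 3 ('d'): freq=3, skip
  Position 4 ('b'): freq=2, skip
  Position 5 ('c'): unique! => answer = 5

5


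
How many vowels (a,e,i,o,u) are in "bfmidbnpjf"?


Input: bfmidbnpjf
Checking each character:
  'b' at position 0: consonant
  'f' at position 1: consonant
  'm' at position 2: consonant
  'i' at position 3: vowel (running total: 1)
  'd' at position 4: consonant
  'b' at position 5: consonant
  'n' at position 6: consonant
  'p' at position 7: consonant
  'j' at position 8: consonant
  'f' at position 9: consonant
Total vowels: 1

1


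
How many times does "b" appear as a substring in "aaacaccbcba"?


Searching for "b" in "aaacaccbcba"
Scanning each position:
  Position 0: "a" => no
  Position 1: "a" => no
  Position 2: "a" => no
  Position 3: "c" => no
  Position 4: "a" => no
  Position 5: "c" => no
  Position 6: "c" => no
  Position 7: "b" => MATCH
  Position 8: "c" => no
  Position 9: "b" => MATCH
  Position 10: "a" => no
Total occurrences: 2

2


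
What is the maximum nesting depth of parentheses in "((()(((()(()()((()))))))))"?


Input: "((()(((()(()()((()))))))))"
Tracking depth:
  Position 0 '(': depth becomes 1
  Position 1 '(': depth becomes 2
  Position 2 '(': depth becomes 3
  Position 3 ')': depth becomes 2
  Position 4 '(': depth becomes 3
  Position 5 '(': depth becomes 4
  Position 6 '(': depth becomes 5
  Position 7 '(': depth becomes 6
  Position 8 ')': depth becomes 5
  Position 9 '(': depth becomes 6
  Position 10 '(': depth becomes 7
  Position 11 ')': depth becomes 6
  Position 12 '(': depth becomes 7
  Position 13 ')': depth becomes 6
  Position 14 '(': depth becomes 7
  Position 15 '(': depth becomes 8
  Position 16 '(': depth becomes 9
  Position 17 ')': depth becomes 8
  Position 18 ')': depth becomes 7
  Position 19 ')': depth becomes 6
  Position 20 ')': depth becomes 5
  Position 21 ')': depth becomes 4
  Position 22 ')': depth becomes 3
  Position 23 ')': depth becomes 2
  Position 24 ')': depth becomes 1
  Position 25 ')': depth becomes 0
Maximum depth reached: 9

9


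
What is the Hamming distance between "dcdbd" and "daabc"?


Comparing "dcdbd" and "daabc" position by position:
  Position 0: 'd' vs 'd' => same
  Position 1: 'c' vs 'a' => differ
  Position 2: 'd' vs 'a' => differ
  Position 3: 'b' vs 'b' => same
  Position 4: 'd' vs 'c' => differ
Total differences (Hamming distance): 3

3


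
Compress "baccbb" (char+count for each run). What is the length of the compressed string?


Input: baccbb
Runs:
  'b' x 1 => "b1"
  'a' x 1 => "a1"
  'c' x 2 => "c2"
  'b' x 2 => "b2"
Compressed: "b1a1c2b2"
Compressed length: 8

8


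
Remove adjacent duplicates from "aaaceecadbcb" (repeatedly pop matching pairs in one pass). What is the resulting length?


Input: aaaceecadbcb
Stack-based adjacent duplicate removal:
  Read 'a': push. Stack: a
  Read 'a': matches stack top 'a' => pop. Stack: (empty)
  Read 'a': push. Stack: a
  Read 'c': push. Stack: ac
  Read 'e': push. Stack: ace
  Read 'e': matches stack top 'e' => pop. Stack: ac
  Read 'c': matches stack top 'c' => pop. Stack: a
  Read 'a': matches stack top 'a' => pop. Stack: (empty)
  Read 'd': push. Stack: d
  Read 'b': push. Stack: db
  Read 'c': push. Stack: dbc
  Read 'b': push. Stack: dbcb
Final stack: "dbcb" (length 4)

4


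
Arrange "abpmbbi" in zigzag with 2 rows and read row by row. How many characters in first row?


Zigzag "abpmbbi" into 2 rows:
Placing characters:
  'a' => row 0
  'b' => row 1
  'p' => row 0
  'm' => row 1
  'b' => row 0
  'b' => row 1
  'i' => row 0
Rows:
  Row 0: "apbi"
  Row 1: "bmb"
First row length: 4

4


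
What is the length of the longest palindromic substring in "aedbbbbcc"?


Input: "aedbbbbcc"
Checking substrings for palindromes:
  [3:7] "bbbb" (len 4) => palindrome
  [3:6] "bbb" (len 3) => palindrome
  [4:7] "bbb" (len 3) => palindrome
  [3:5] "bb" (len 2) => palindrome
  [4:6] "bb" (len 2) => palindrome
  [5:7] "bb" (len 2) => palindrome
Longest palindromic substring: "bbbb" with length 4

4


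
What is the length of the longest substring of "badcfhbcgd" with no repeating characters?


Input: "badcfhbcgd"
Sliding window (track last position of each char):
  Position 0 ('b'): window [0,0] length 1 -- new best
  Position 1 ('a'): window [0,1] length 2 -- new best
  Position 2 ('d'): window [0,2] length 3 -- new best
  Position 3 ('c'): window [0,3] length 4 -- new best
  Position 4 ('f'): window [0,4] length 5 -- new best
  Position 5 ('h'): window [0,5] length 6 -- new best
  Position 6 ('b'): repeat (last at 0), move window start to 1
  Position 6 ('b'): window [1,6] length 6
  Position 7 ('c'): repeat (last at 3), move window start to 4
  Position 7 ('c'): window [4,7] length 4
  Position 8 ('g'): window [4,8] length 5
  Position 9 ('d'): window [4,9] length 6
Longest substring with no repeats: "badcfh" with length 6

6


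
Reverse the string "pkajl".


Input: pkajl
Reading characters right to left:
  Position 4: 'l'
  Position 3: 'j'
  Position 2: 'a'
  Position 1: 'k'
  Position 0: 'p'
Reversed: ljakp

ljakp


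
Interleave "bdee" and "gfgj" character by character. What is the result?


Interleaving "bdee" and "gfgj":
  Position 0: 'b' from first, 'g' from second => "bg"
  Position 1: 'd' from first, 'f' from second => "df"
  Position 2: 'e' from first, 'g' from second => "eg"
  Position 3: 'e' from first, 'j' from second => "ej"
Result: bgdfegej

bgdfegej


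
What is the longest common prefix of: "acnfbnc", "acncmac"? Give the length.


Words: acnfbnc, acncmac
  Position 0: all 'a' => match
  Position 1: all 'c' => match
  Position 2: all 'n' => match
  Position 3: ('f', 'c') => mismatch, stop
LCP = "acn" (length 3)

3


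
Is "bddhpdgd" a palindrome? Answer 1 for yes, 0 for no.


Input: bddhpdgd
Reversed: dgdphddb
  Compare pos 0 ('b') with pos 7 ('d'): MISMATCH
  Compare pos 1 ('d') with pos 6 ('g'): MISMATCH
  Compare pos 2 ('d') with pos 5 ('d'): match
  Compare pos 3 ('h') with pos 4 ('p'): MISMATCH
Result: not a palindrome

0


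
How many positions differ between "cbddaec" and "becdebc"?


Comparing "cbddaec" and "becdebc" position by position:
  Position 0: 'c' vs 'b' => DIFFER
  Position 1: 'b' vs 'e' => DIFFER
  Position 2: 'd' vs 'c' => DIFFER
  Position 3: 'd' vs 'd' => same
  Position 4: 'a' vs 'e' => DIFFER
  Position 5: 'e' vs 'b' => DIFFER
  Position 6: 'c' vs 'c' => same
Positions that differ: 5

5


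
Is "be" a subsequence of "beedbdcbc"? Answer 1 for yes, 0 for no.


Check if "be" is a subsequence of "beedbdcbc"
Greedy scan:
  Position 0 ('b'): matches sub[0] = 'b'
  Position 1 ('e'): matches sub[1] = 'e'
  Position 2 ('e'): no match needed
  Position 3 ('d'): no match needed
  Position 4 ('b'): no match needed
  Position 5 ('d'): no match needed
  Position 6 ('c'): no match needed
  Position 7 ('b'): no match needed
  Position 8 ('c'): no match needed
All 2 characters matched => is a subsequence

1


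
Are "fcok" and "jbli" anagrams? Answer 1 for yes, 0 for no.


Strings: "fcok", "jbli"
Sorted first:  cfko
Sorted second: bijl
Differ at position 0: 'c' vs 'b' => not anagrams

0


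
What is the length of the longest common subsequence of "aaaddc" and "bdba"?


LCS of "aaaddc" and "bdba"
DP table:
           b    d    b    a
      0    0    0    0    0
  a   0    0    0    0    1
  a   0    0    0    0    1
  a   0    0    0    0    1
  d   0    0    1    1    1
  d   0    0    1    1    1
  c   0    0    1    1    1
LCS length = dp[6][4] = 1

1


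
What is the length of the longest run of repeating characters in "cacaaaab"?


Input: "cacaaaab"
Scanning for longest run:
  Position 1 ('a'): new char, reset run to 1
  Position 2 ('c'): new char, reset run to 1
  Position 3 ('a'): new char, reset run to 1
  Position 4 ('a'): continues run of 'a', length=2
  Position 5 ('a'): continues run of 'a', length=3
  Position 6 ('a'): continues run of 'a', length=4
  Position 7 ('b'): new char, reset run to 1
Longest run: 'a' with length 4

4


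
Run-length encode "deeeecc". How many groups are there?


Input: deeeecc
Scanning for consecutive runs:
  Group 1: 'd' x 1 (positions 0-0)
  Group 2: 'e' x 4 (positions 1-4)
  Group 3: 'c' x 2 (positions 5-6)
Total groups: 3

3


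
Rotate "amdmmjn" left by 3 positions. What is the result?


Input: "amdmmjn", rotate left by 3
First 3 characters: "amd"
Remaining characters: "mmjn"
Concatenate remaining + first: "mmjn" + "amd" = "mmjnamd"

mmjnamd


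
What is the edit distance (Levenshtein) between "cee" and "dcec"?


Computing edit distance: "cee" -> "dcec"
DP table:
           d    c    e    c
      0    1    2    3    4
  c   1    1    1    2    3
  e   2    2    2    1    2
  e   3    3    3    2    2
Edit distance = dp[3][4] = 2

2


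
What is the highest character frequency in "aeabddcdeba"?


Input: aeabddcdeba
Character counts:
  'a': 3
  'b': 2
  'c': 1
  'd': 3
  'e': 2
Maximum frequency: 3

3


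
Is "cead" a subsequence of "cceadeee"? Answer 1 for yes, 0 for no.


Check if "cead" is a subsequence of "cceadeee"
Greedy scan:
  Position 0 ('c'): matches sub[0] = 'c'
  Position 1 ('c'): no match needed
  Position 2 ('e'): matches sub[1] = 'e'
  Position 3 ('a'): matches sub[2] = 'a'
  Position 4 ('d'): matches sub[3] = 'd'
  Position 5 ('e'): no match needed
  Position 6 ('e'): no match needed
  Position 7 ('e'): no match needed
All 4 characters matched => is a subsequence

1


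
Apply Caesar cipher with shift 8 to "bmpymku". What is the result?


Caesar cipher: shift "bmpymku" by 8
  'b' (pos 1) + 8 = pos 9 = 'j'
  'm' (pos 12) + 8 = pos 20 = 'u'
  'p' (pos 15) + 8 = pos 23 = 'x'
  'y' (pos 24) + 8 = pos 6 = 'g'
  'm' (pos 12) + 8 = pos 20 = 'u'
  'k' (pos 10) + 8 = pos 18 = 's'
  'u' (pos 20) + 8 = pos 2 = 'c'
Result: juxgusc

juxgusc


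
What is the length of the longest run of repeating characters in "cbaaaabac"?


Input: "cbaaaabac"
Scanning for longest run:
  Position 1 ('b'): new char, reset run to 1
  Position 2 ('a'): new char, reset run to 1
  Position 3 ('a'): continues run of 'a', length=2
  Position 4 ('a'): continues run of 'a', length=3
  Position 5 ('a'): continues run of 'a', length=4
  Position 6 ('b'): new char, reset run to 1
  Position 7 ('a'): new char, reset run to 1
  Position 8 ('c'): new char, reset run to 1
Longest run: 'a' with length 4

4


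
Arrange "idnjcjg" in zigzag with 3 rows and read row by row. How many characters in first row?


Zigzag "idnjcjg" into 3 rows:
Placing characters:
  'i' => row 0
  'd' => row 1
  'n' => row 2
  'j' => row 1
  'c' => row 0
  'j' => row 1
  'g' => row 2
Rows:
  Row 0: "ic"
  Row 1: "djj"
  Row 2: "ng"
First row length: 2

2


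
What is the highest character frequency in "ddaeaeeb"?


Input: ddaeaeeb
Character counts:
  'a': 2
  'b': 1
  'd': 2
  'e': 3
Maximum frequency: 3

3


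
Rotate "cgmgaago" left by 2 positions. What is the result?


Input: "cgmgaago", rotate left by 2
First 2 characters: "cg"
Remaining characters: "mgaago"
Concatenate remaining + first: "mgaago" + "cg" = "mgaagocg"

mgaagocg


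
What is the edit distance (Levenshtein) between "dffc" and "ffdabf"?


Computing edit distance: "dffc" -> "ffdabf"
DP table:
           f    f    d    a    b    f
      0    1    2    3    4    5    6
  d   1    1    2    2    3    4    5
  f   2    1    1    2    3    4    4
  f   3    2    1    2    3    4    4
  c   4    3    2    2    3    4    5
Edit distance = dp[4][6] = 5

5


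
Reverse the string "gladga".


Input: gladga
Reading characters right to left:
  Position 5: 'a'
  Position 4: 'g'
  Position 3: 'd'
  Position 2: 'a'
  Position 1: 'l'
  Position 0: 'g'
Reversed: agdalg

agdalg


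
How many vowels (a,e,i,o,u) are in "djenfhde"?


Input: djenfhde
Checking each character:
  'd' at position 0: consonant
  'j' at position 1: consonant
  'e' at position 2: vowel (running total: 1)
  'n' at position 3: consonant
  'f' at position 4: consonant
  'h' at position 5: consonant
  'd' at position 6: consonant
  'e' at position 7: vowel (running total: 2)
Total vowels: 2

2


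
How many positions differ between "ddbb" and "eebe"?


Comparing "ddbb" and "eebe" position by position:
  Position 0: 'd' vs 'e' => DIFFER
  Position 1: 'd' vs 'e' => DIFFER
  Position 2: 'b' vs 'b' => same
  Position 3: 'b' vs 'e' => DIFFER
Positions that differ: 3

3


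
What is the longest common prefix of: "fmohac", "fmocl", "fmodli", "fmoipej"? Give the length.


Words: fmohac, fmocl, fmodli, fmoipej
  Position 0: all 'f' => match
  Position 1: all 'm' => match
  Position 2: all 'o' => match
  Position 3: ('h', 'c', 'd', 'i') => mismatch, stop
LCP = "fmo" (length 3)

3


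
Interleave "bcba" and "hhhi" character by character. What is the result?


Interleaving "bcba" and "hhhi":
  Position 0: 'b' from first, 'h' from second => "bh"
  Position 1: 'c' from first, 'h' from second => "ch"
  Position 2: 'b' from first, 'h' from second => "bh"
  Position 3: 'a' from first, 'i' from second => "ai"
Result: bhchbhai

bhchbhai


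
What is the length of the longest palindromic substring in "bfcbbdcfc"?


Input: "bfcbbdcfc"
Checking substrings for palindromes:
  [6:9] "cfc" (len 3) => palindrome
  [3:5] "bb" (len 2) => palindrome
Longest palindromic substring: "cfc" with length 3

3


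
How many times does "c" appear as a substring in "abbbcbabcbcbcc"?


Searching for "c" in "abbbcbabcbcbcc"
Scanning each position:
  Position 0: "a" => no
  Position 1: "b" => no
  Position 2: "b" => no
  Position 3: "b" => no
  Position 4: "c" => MATCH
  Position 5: "b" => no
  Position 6: "a" => no
  Position 7: "b" => no
  Position 8: "c" => MATCH
  Position 9: "b" => no
  Position 10: "c" => MATCH
  Position 11: "b" => no
  Position 12: "c" => MATCH
  Position 13: "c" => MATCH
Total occurrences: 5

5


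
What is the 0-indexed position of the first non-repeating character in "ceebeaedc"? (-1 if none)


Input: ceebeaedc
Character frequencies:
  'a': 1
  'b': 1
  'c': 2
  'd': 1
  'e': 4
Scanning left to right for freq == 1:
  Position 0 ('c'): freq=2, skip
  Position 1 ('e'): freq=4, skip
  Position 2 ('e'): freq=4, skip
  Position 3 ('b'): unique! => answer = 3

3


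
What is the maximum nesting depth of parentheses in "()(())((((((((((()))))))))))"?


Input: "()(())((((((((((()))))))))))"
Tracking depth:
  Position 0 '(': depth becomes 1
  Position 1 ')': depth becomes 0
  Position 2 '(': depth becomes 1
  Position 3 '(': depth becomes 2
  Position 4 ')': depth becomes 1
  Position 5 ')': depth becomes 0
  Position 6 '(': depth becomes 1
  Position 7 '(': depth becomes 2
  Position 8 '(': depth becomes 3
  Position 9 '(': depth becomes 4
  Position 10 '(': depth becomes 5
  Position 11 '(': depth becomes 6
  Position 12 '(': depth becomes 7
  Position 13 '(': depth becomes 8
  Position 14 '(': depth becomes 9
  Position 15 '(': depth becomes 10
  Position 16 '(': depth becomes 11
  Position 17 ')': depth becomes 10
  Position 18 ')': depth becomes 9
  Position 19 ')': depth becomes 8
  Position 20 ')': depth becomes 7
  Position 21 ')': depth becomes 6
  Position 22 ')': depth becomes 5
  Position 23 ')': depth becomes 4
  Position 24 ')': depth becomes 3
  Position 25 ')': depth becomes 2
  Position 26 ')': depth becomes 1
  Position 27 ')': depth becomes 0
Maximum depth reached: 11

11


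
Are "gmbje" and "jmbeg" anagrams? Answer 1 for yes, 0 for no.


Strings: "gmbje", "jmbeg"
Sorted first:  begjm
Sorted second: begjm
Sorted forms match => anagrams

1


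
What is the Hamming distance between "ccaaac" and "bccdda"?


Comparing "ccaaac" and "bccdda" position by position:
  Position 0: 'c' vs 'b' => differ
  Position 1: 'c' vs 'c' => same
  Position 2: 'a' vs 'c' => differ
  Position 3: 'a' vs 'd' => differ
  Position 4: 'a' vs 'd' => differ
  Position 5: 'c' vs 'a' => differ
Total differences (Hamming distance): 5

5


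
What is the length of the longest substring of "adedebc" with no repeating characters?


Input: "adedebc"
Sliding window (track last position of each char):
  Position 0 ('a'): window [0,0] length 1 -- new best
  Position 1 ('d'): window [0,1] length 2 -- new best
  Position 2 ('e'): window [0,2] length 3 -- new best
  Position 3 ('d'): repeat (last at 1), move window start to 2
  Position 3 ('d'): window [2,3] length 2
  Position 4 ('e'): repeat (last at 2), move window start to 3
  Position 4 ('e'): window [3,4] length 2
  Position 5 ('b'): window [3,5] length 3
  Position 6 ('c'): window [3,6] length 4 -- new best
Longest substring with no repeats: "debc" with length 4

4


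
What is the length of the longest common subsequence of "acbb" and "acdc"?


LCS of "acbb" and "acdc"
DP table:
           a    c    d    c
      0    0    0    0    0
  a   0    1    1    1    1
  c   0    1    2    2    2
  b   0    1    2    2    2
  b   0    1    2    2    2
LCS length = dp[4][4] = 2

2


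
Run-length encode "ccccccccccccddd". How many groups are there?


Input: ccccccccccccddd
Scanning for consecutive runs:
  Group 1: 'c' x 12 (positions 0-11)
  Group 2: 'd' x 3 (positions 12-14)
Total groups: 2

2


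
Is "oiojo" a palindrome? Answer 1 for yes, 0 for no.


Input: oiojo
Reversed: ojoio
  Compare pos 0 ('o') with pos 4 ('o'): match
  Compare pos 1 ('i') with pos 3 ('j'): MISMATCH
Result: not a palindrome

0


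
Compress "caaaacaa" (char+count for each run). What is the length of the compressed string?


Input: caaaacaa
Runs:
  'c' x 1 => "c1"
  'a' x 4 => "a4"
  'c' x 1 => "c1"
  'a' x 2 => "a2"
Compressed: "c1a4c1a2"
Compressed length: 8

8


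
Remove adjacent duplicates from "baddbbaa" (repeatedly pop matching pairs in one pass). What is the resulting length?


Input: baddbbaa
Stack-based adjacent duplicate removal:
  Read 'b': push. Stack: b
  Read 'a': push. Stack: ba
  Read 'd': push. Stack: bad
  Read 'd': matches stack top 'd' => pop. Stack: ba
  Read 'b': push. Stack: bab
  Read 'b': matches stack top 'b' => pop. Stack: ba
  Read 'a': matches stack top 'a' => pop. Stack: b
  Read 'a': push. Stack: ba
Final stack: "ba" (length 2)

2


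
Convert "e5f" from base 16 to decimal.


Input: "e5f" in base 16
Positional expansion:
  Digit 'e' (value 14) x 16^2 = 3584
  Digit '5' (value 5) x 16^1 = 80
  Digit 'f' (value 15) x 16^0 = 15
Sum = 3679

3679


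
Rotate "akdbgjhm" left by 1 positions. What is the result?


Input: "akdbgjhm", rotate left by 1
First 1 characters: "a"
Remaining characters: "kdbgjhm"
Concatenate remaining + first: "kdbgjhm" + "a" = "kdbgjhma"

kdbgjhma


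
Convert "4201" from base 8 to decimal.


Input: "4201" in base 8
Positional expansion:
  Digit '4' (value 4) x 8^3 = 2048
  Digit '2' (value 2) x 8^2 = 128
  Digit '0' (value 0) x 8^1 = 0
  Digit '1' (value 1) x 8^0 = 1
Sum = 2177

2177


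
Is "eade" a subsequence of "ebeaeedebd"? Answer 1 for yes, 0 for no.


Check if "eade" is a subsequence of "ebeaeedebd"
Greedy scan:
  Position 0 ('e'): matches sub[0] = 'e'
  Position 1 ('b'): no match needed
  Position 2 ('e'): no match needed
  Position 3 ('a'): matches sub[1] = 'a'
  Position 4 ('e'): no match needed
  Position 5 ('e'): no match needed
  Position 6 ('d'): matches sub[2] = 'd'
  Position 7 ('e'): matches sub[3] = 'e'
  Position 8 ('b'): no match needed
  Position 9 ('d'): no match needed
All 4 characters matched => is a subsequence

1


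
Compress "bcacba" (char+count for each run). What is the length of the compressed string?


Input: bcacba
Runs:
  'b' x 1 => "b1"
  'c' x 1 => "c1"
  'a' x 1 => "a1"
  'c' x 1 => "c1"
  'b' x 1 => "b1"
  'a' x 1 => "a1"
Compressed: "b1c1a1c1b1a1"
Compressed length: 12

12


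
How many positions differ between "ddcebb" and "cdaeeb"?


Comparing "ddcebb" and "cdaeeb" position by position:
  Position 0: 'd' vs 'c' => DIFFER
  Position 1: 'd' vs 'd' => same
  Position 2: 'c' vs 'a' => DIFFER
  Position 3: 'e' vs 'e' => same
  Position 4: 'b' vs 'e' => DIFFER
  Position 5: 'b' vs 'b' => same
Positions that differ: 3

3


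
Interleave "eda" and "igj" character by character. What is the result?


Interleaving "eda" and "igj":
  Position 0: 'e' from first, 'i' from second => "ei"
  Position 1: 'd' from first, 'g' from second => "dg"
  Position 2: 'a' from first, 'j' from second => "aj"
Result: eidgaj

eidgaj


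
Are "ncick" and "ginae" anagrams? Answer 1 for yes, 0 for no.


Strings: "ncick", "ginae"
Sorted first:  ccikn
Sorted second: aegin
Differ at position 0: 'c' vs 'a' => not anagrams

0


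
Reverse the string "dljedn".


Input: dljedn
Reading characters right to left:
  Position 5: 'n'
  Position 4: 'd'
  Position 3: 'e'
  Position 2: 'j'
  Position 1: 'l'
  Position 0: 'd'
Reversed: ndejld

ndejld


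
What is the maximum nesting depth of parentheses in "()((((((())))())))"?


Input: "()((((((())))())))"
Tracking depth:
  Position 0 '(': depth becomes 1
  Position 1 ')': depth becomes 0
  Position 2 '(': depth becomes 1
  Position 3 '(': depth becomes 2
  Position 4 '(': depth becomes 3
  Position 5 '(': depth becomes 4
  Position 6 '(': depth becomes 5
  Position 7 '(': depth becomes 6
  Position 8 '(': depth becomes 7
  Position 9 ')': depth becomes 6
  Position 10 ')': depth becomes 5
  Position 11 ')': depth becomes 4
  Position 12 ')': depth becomes 3
  Position 13 '(': depth becomes 4
  Position 14 ')': depth becomes 3
  Position 15 ')': depth becomes 2
  Position 16 ')': depth becomes 1
  Position 17 ')': depth becomes 0
Maximum depth reached: 7

7


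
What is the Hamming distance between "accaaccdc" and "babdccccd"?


Comparing "accaaccdc" and "babdccccd" position by position:
  Position 0: 'a' vs 'b' => differ
  Position 1: 'c' vs 'a' => differ
  Position 2: 'c' vs 'b' => differ
  Position 3: 'a' vs 'd' => differ
  Position 4: 'a' vs 'c' => differ
  Position 5: 'c' vs 'c' => same
  Position 6: 'c' vs 'c' => same
  Position 7: 'd' vs 'c' => differ
  Position 8: 'c' vs 'd' => differ
Total differences (Hamming distance): 7

7


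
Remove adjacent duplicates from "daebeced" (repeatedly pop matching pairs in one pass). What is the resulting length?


Input: daebeced
Stack-based adjacent duplicate removal:
  Read 'd': push. Stack: d
  Read 'a': push. Stack: da
  Read 'e': push. Stack: dae
  Read 'b': push. Stack: daeb
  Read 'e': push. Stack: daebe
  Read 'c': push. Stack: daebec
  Read 'e': push. Stack: daebece
  Read 'd': push. Stack: daebeced
Final stack: "daebeced" (length 8)

8


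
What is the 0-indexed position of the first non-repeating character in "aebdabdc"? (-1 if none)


Input: aebdabdc
Character frequencies:
  'a': 2
  'b': 2
  'c': 1
  'd': 2
  'e': 1
Scanning left to right for freq == 1:
  Position 0 ('a'): freq=2, skip
  Position 1 ('e'): unique! => answer = 1

1


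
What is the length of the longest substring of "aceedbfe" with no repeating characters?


Input: "aceedbfe"
Sliding window (track last position of each char):
  Position 0 ('a'): window [0,0] length 1 -- new best
  Position 1 ('c'): window [0,1] length 2 -- new best
  Position 2 ('e'): window [0,2] length 3 -- new best
  Position 3 ('e'): repeat (last at 2), move window start to 3
  Position 3 ('e'): window [3,3] length 1
  Position 4 ('d'): window [3,4] length 2
  Position 5 ('b'): window [3,5] length 3
  Position 6 ('f'): window [3,6] length 4 -- new best
  Position 7 ('e'): repeat (last at 3), move window start to 4
  Position 7 ('e'): window [4,7] length 4
Longest substring with no repeats: "edbf" with length 4

4


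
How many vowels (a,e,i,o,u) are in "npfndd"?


Input: npfndd
Checking each character:
  'n' at position 0: consonant
  'p' at position 1: consonant
  'f' at position 2: consonant
  'n' at position 3: consonant
  'd' at position 4: consonant
  'd' at position 5: consonant
Total vowels: 0

0


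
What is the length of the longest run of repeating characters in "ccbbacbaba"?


Input: "ccbbacbaba"
Scanning for longest run:
  Position 1 ('c'): continues run of 'c', length=2
  Position 2 ('b'): new char, reset run to 1
  Position 3 ('b'): continues run of 'b', length=2
  Position 4 ('a'): new char, reset run to 1
  Position 5 ('c'): new char, reset run to 1
  Position 6 ('b'): new char, reset run to 1
  Position 7 ('a'): new char, reset run to 1
  Position 8 ('b'): new char, reset run to 1
  Position 9 ('a'): new char, reset run to 1
Longest run: 'c' with length 2

2


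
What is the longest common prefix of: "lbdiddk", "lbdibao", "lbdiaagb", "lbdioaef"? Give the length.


Words: lbdiddk, lbdibao, lbdiaagb, lbdioaef
  Position 0: all 'l' => match
  Position 1: all 'b' => match
  Position 2: all 'd' => match
  Position 3: all 'i' => match
  Position 4: ('d', 'b', 'a', 'o') => mismatch, stop
LCP = "lbdi" (length 4)

4


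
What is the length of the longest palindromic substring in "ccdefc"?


Input: "ccdefc"
Checking substrings for palindromes:
  [0:2] "cc" (len 2) => palindrome
Longest palindromic substring: "cc" with length 2

2


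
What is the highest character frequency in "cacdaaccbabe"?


Input: cacdaaccbabe
Character counts:
  'a': 4
  'b': 2
  'c': 4
  'd': 1
  'e': 1
Maximum frequency: 4

4


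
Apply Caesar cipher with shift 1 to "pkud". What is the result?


Caesar cipher: shift "pkud" by 1
  'p' (pos 15) + 1 = pos 16 = 'q'
  'k' (pos 10) + 1 = pos 11 = 'l'
  'u' (pos 20) + 1 = pos 21 = 'v'
  'd' (pos 3) + 1 = pos 4 = 'e'
Result: qlve

qlve


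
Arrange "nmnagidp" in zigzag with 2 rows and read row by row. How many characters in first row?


Zigzag "nmnagidp" into 2 rows:
Placing characters:
  'n' => row 0
  'm' => row 1
  'n' => row 0
  'a' => row 1
  'g' => row 0
  'i' => row 1
  'd' => row 0
  'p' => row 1
Rows:
  Row 0: "nngd"
  Row 1: "maip"
First row length: 4

4


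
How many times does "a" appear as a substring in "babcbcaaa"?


Searching for "a" in "babcbcaaa"
Scanning each position:
  Position 0: "b" => no
  Position 1: "a" => MATCH
  Position 2: "b" => no
  Position 3: "c" => no
  Position 4: "b" => no
  Position 5: "c" => no
  Position 6: "a" => MATCH
  Position 7: "a" => MATCH
  Position 8: "a" => MATCH
Total occurrences: 4

4


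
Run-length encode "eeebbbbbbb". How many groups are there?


Input: eeebbbbbbb
Scanning for consecutive runs:
  Group 1: 'e' x 3 (positions 0-2)
  Group 2: 'b' x 7 (positions 3-9)
Total groups: 2

2


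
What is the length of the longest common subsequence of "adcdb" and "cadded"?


LCS of "adcdb" and "cadded"
DP table:
           c    a    d    d    e    d
      0    0    0    0    0    0    0
  a   0    0    1    1    1    1    1
  d   0    0    1    2    2    2    2
  c   0    1    1    2    2    2    2
  d   0    1    1    2    3    3    3
  b   0    1    1    2    3    3    3
LCS length = dp[5][6] = 3

3


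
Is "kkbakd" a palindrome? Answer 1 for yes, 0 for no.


Input: kkbakd
Reversed: dkabkk
  Compare pos 0 ('k') with pos 5 ('d'): MISMATCH
  Compare pos 1 ('k') with pos 4 ('k'): match
  Compare pos 2 ('b') with pos 3 ('a'): MISMATCH
Result: not a palindrome

0


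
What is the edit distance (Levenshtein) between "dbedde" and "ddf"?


Computing edit distance: "dbedde" -> "ddf"
DP table:
           d    d    f
      0    1    2    3
  d   1    0    1    2
  b   2    1    1    2
  e   3    2    2    2
  d   4    3    2    3
  d   5    4    3    3
  e   6    5    4    4
Edit distance = dp[6][3] = 4

4


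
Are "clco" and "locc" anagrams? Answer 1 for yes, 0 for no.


Strings: "clco", "locc"
Sorted first:  cclo
Sorted second: cclo
Sorted forms match => anagrams

1


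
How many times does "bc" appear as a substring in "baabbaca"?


Searching for "bc" in "baabbaca"
Scanning each position:
  Position 0: "ba" => no
  Position 1: "aa" => no
  Position 2: "ab" => no
  Position 3: "bb" => no
  Position 4: "ba" => no
  Position 5: "ac" => no
  Position 6: "ca" => no
Total occurrences: 0

0


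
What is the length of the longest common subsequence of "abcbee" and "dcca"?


LCS of "abcbee" and "dcca"
DP table:
           d    c    c    a
      0    0    0    0    0
  a   0    0    0    0    1
  b   0    0    0    0    1
  c   0    0    1    1    1
  b   0    0    1    1    1
  e   0    0    1    1    1
  e   0    0    1    1    1
LCS length = dp[6][4] = 1

1


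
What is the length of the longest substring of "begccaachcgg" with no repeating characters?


Input: "begccaachcgg"
Sliding window (track last position of each char):
  Position 0 ('b'): window [0,0] length 1 -- new best
  Position 1 ('e'): window [0,1] length 2 -- new best
  Position 2 ('g'): window [0,2] length 3 -- new best
  Position 3 ('c'): window [0,3] length 4 -- new best
  Position 4 ('c'): repeat (last at 3), move window start to 4
  Position 4 ('c'): window [4,4] length 1
  Position 5 ('a'): window [4,5] length 2
  Position 6 ('a'): repeat (last at 5), move window start to 6
  Position 6 ('a'): window [6,6] length 1
  Position 7 ('c'): window [6,7] length 2
  Position 8 ('h'): window [6,8] length 3
  Position 9 ('c'): repeat (last at 7), move window start to 8
  Position 9 ('c'): window [8,9] length 2
  Position 10 ('g'): window [8,10] length 3
  Position 11 ('g'): repeat (last at 10), move window start to 11
  Position 11 ('g'): window [11,11] length 1
Longest substring with no repeats: "begc" with length 4

4


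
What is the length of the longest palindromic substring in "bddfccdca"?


Input: "bddfccdca"
Checking substrings for palindromes:
  [5:8] "cdc" (len 3) => palindrome
  [1:3] "dd" (len 2) => palindrome
  [4:6] "cc" (len 2) => palindrome
Longest palindromic substring: "cdc" with length 3

3


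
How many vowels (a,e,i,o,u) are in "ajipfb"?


Input: ajipfb
Checking each character:
  'a' at position 0: vowel (running total: 1)
  'j' at position 1: consonant
  'i' at position 2: vowel (running total: 2)
  'p' at position 3: consonant
  'f' at position 4: consonant
  'b' at position 5: consonant
Total vowels: 2

2


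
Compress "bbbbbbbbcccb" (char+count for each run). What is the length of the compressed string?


Input: bbbbbbbbcccb
Runs:
  'b' x 8 => "b8"
  'c' x 3 => "c3"
  'b' x 1 => "b1"
Compressed: "b8c3b1"
Compressed length: 6

6


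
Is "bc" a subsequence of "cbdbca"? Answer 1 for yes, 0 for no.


Check if "bc" is a subsequence of "cbdbca"
Greedy scan:
  Position 0 ('c'): no match needed
  Position 1 ('b'): matches sub[0] = 'b'
  Position 2 ('d'): no match needed
  Position 3 ('b'): no match needed
  Position 4 ('c'): matches sub[1] = 'c'
  Position 5 ('a'): no match needed
All 2 characters matched => is a subsequence

1


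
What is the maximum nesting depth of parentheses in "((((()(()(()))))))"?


Input: "((((()(()(()))))))"
Tracking depth:
  Position 0 '(': depth becomes 1
  Position 1 '(': depth becomes 2
  Position 2 '(': depth becomes 3
  Position 3 '(': depth becomes 4
  Position 4 '(': depth becomes 5
  Position 5 ')': depth becomes 4
  Position 6 '(': depth becomes 5
  Position 7 '(': depth becomes 6
  Position 8 ')': depth becomes 5
  Position 9 '(': depth becomes 6
  Position 10 '(': depth becomes 7
  Position 11 ')': depth becomes 6
  Position 12 ')': depth becomes 5
  Position 13 ')': depth becomes 4
  Position 14 ')': depth becomes 3
  Position 15 ')': depth becomes 2
  Position 16 ')': depth becomes 1
  Position 17 ')': depth becomes 0
Maximum depth reached: 7

7


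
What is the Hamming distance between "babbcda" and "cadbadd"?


Comparing "babbcda" and "cadbadd" position by position:
  Position 0: 'b' vs 'c' => differ
  Position 1: 'a' vs 'a' => same
  Position 2: 'b' vs 'd' => differ
  Position 3: 'b' vs 'b' => same
  Position 4: 'c' vs 'a' => differ
  Position 5: 'd' vs 'd' => same
  Position 6: 'a' vs 'd' => differ
Total differences (Hamming distance): 4

4


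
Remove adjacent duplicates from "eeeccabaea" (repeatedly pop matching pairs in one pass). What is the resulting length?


Input: eeeccabaea
Stack-based adjacent duplicate removal:
  Read 'e': push. Stack: e
  Read 'e': matches stack top 'e' => pop. Stack: (empty)
  Read 'e': push. Stack: e
  Read 'c': push. Stack: ec
  Read 'c': matches stack top 'c' => pop. Stack: e
  Read 'a': push. Stack: ea
  Read 'b': push. Stack: eab
  Read 'a': push. Stack: eaba
  Read 'e': push. Stack: eabae
  Read 'a': push. Stack: eabaea
Final stack: "eabaea" (length 6)

6


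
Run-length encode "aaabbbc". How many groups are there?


Input: aaabbbc
Scanning for consecutive runs:
  Group 1: 'a' x 3 (positions 0-2)
  Group 2: 'b' x 3 (positions 3-5)
  Group 3: 'c' x 1 (positions 6-6)
Total groups: 3

3


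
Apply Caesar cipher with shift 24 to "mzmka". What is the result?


Caesar cipher: shift "mzmka" by 24
  'm' (pos 12) + 24 = pos 10 = 'k'
  'z' (pos 25) + 24 = pos 23 = 'x'
  'm' (pos 12) + 24 = pos 10 = 'k'
  'k' (pos 10) + 24 = pos 8 = 'i'
  'a' (pos 0) + 24 = pos 24 = 'y'
Result: kxkiy

kxkiy


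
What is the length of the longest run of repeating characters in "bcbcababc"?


Input: "bcbcababc"
Scanning for longest run:
  Position 1 ('c'): new char, reset run to 1
  Position 2 ('b'): new char, reset run to 1
  Position 3 ('c'): new char, reset run to 1
  Position 4 ('a'): new char, reset run to 1
  Position 5 ('b'): new char, reset run to 1
  Position 6 ('a'): new char, reset run to 1
  Position 7 ('b'): new char, reset run to 1
  Position 8 ('c'): new char, reset run to 1
Longest run: 'b' with length 1

1


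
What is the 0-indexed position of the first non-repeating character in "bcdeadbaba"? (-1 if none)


Input: bcdeadbaba
Character frequencies:
  'a': 3
  'b': 3
  'c': 1
  'd': 2
  'e': 1
Scanning left to right for freq == 1:
  Position 0 ('b'): freq=3, skip
  Position 1 ('c'): unique! => answer = 1

1


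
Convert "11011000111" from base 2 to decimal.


Input: "11011000111" in base 2
Positional expansion:
  Digit '1' (value 1) x 2^10 = 1024
  Digit '1' (value 1) x 2^9 = 512
  Digit '0' (value 0) x 2^8 = 0
  Digit '1' (value 1) x 2^7 = 128
  Digit '1' (value 1) x 2^6 = 64
  Digit '0' (value 0) x 2^5 = 0
  Digit '0' (value 0) x 2^4 = 0
  Digit '0' (value 0) x 2^3 = 0
  Digit '1' (value 1) x 2^2 = 4
  Digit '1' (value 1) x 2^1 = 2
  Digit '1' (value 1) x 2^0 = 1
Sum = 1735

1735


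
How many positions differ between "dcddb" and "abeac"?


Comparing "dcddb" and "abeac" position by position:
  Position 0: 'd' vs 'a' => DIFFER
  Position 1: 'c' vs 'b' => DIFFER
  Position 2: 'd' vs 'e' => DIFFER
  Position 3: 'd' vs 'a' => DIFFER
  Position 4: 'b' vs 'c' => DIFFER
Positions that differ: 5

5


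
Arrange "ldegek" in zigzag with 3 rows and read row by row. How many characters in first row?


Zigzag "ldegek" into 3 rows:
Placing characters:
  'l' => row 0
  'd' => row 1
  'e' => row 2
  'g' => row 1
  'e' => row 0
  'k' => row 1
Rows:
  Row 0: "le"
  Row 1: "dgk"
  Row 2: "e"
First row length: 2

2


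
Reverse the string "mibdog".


Input: mibdog
Reading characters right to left:
  Position 5: 'g'
  Position 4: 'o'
  Position 3: 'd'
  Position 2: 'b'
  Position 1: 'i'
  Position 0: 'm'
Reversed: godbim

godbim


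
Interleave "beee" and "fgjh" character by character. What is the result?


Interleaving "beee" and "fgjh":
  Position 0: 'b' from first, 'f' from second => "bf"
  Position 1: 'e' from first, 'g' from second => "eg"
  Position 2: 'e' from first, 'j' from second => "ej"
  Position 3: 'e' from first, 'h' from second => "eh"
Result: bfegejeh

bfegejeh


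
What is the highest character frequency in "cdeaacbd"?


Input: cdeaacbd
Character counts:
  'a': 2
  'b': 1
  'c': 2
  'd': 2
  'e': 1
Maximum frequency: 2

2


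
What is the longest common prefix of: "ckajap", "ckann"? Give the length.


Words: ckajap, ckann
  Position 0: all 'c' => match
  Position 1: all 'k' => match
  Position 2: all 'a' => match
  Position 3: ('j', 'n') => mismatch, stop
LCP = "cka" (length 3)

3


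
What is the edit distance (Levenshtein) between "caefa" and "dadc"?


Computing edit distance: "caefa" -> "dadc"
DP table:
           d    a    d    c
      0    1    2    3    4
  c   1    1    2    3    3
  a   2    2    1    2    3
  e   3    3    2    2    3
  f   4    4    3    3    3
  a   5    5    4    4    4
Edit distance = dp[5][4] = 4

4


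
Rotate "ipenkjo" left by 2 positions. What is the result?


Input: "ipenkjo", rotate left by 2
First 2 characters: "ip"
Remaining characters: "enkjo"
Concatenate remaining + first: "enkjo" + "ip" = "enkjoip"

enkjoip


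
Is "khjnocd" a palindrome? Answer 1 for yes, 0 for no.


Input: khjnocd
Reversed: dconjhk
  Compare pos 0 ('k') with pos 6 ('d'): MISMATCH
  Compare pos 1 ('h') with pos 5 ('c'): MISMATCH
  Compare pos 2 ('j') with pos 4 ('o'): MISMATCH
Result: not a palindrome

0
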